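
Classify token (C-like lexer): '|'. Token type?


Pattern: operator symbol
Type: OPERATOR


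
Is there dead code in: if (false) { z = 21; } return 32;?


condition is constant false, so the whole block is unreachable
Dead: 'if (false) { z = 21; }'


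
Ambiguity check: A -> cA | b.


right-linear, alternatives start with distinct terminals 'c' vs 'b': unique leftmost derivation
Unambiguous


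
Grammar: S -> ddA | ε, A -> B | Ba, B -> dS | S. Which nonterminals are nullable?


A nonterminal is nullable iff some alternative derives ε (directly, or every symbol in it is nullable)
Nullable: {A, B, S}


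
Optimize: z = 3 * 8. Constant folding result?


3 * 8 = 24 at compile time
Optimized: z = 24


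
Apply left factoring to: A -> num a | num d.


Common prefix: 'num'
Factored: A -> num A', A' -> a | d


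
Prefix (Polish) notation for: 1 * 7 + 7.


left-to-right (same/higher precedence on left): tree is (+ (* 1 7) 7)
Prefix: + * 1 7 7


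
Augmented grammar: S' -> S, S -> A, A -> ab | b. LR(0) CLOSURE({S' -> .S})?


Start: S' -> .S
For each item with dot before a nonterminal B, add B -> .γ for every B-production
Closure: [S' -> .S, S -> .A, A -> .ab, A -> .b]


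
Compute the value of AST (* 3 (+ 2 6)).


Evaluate inner: (+ 2 6) = 8
Evaluate root: (* 3 8) = 24
Result: 24


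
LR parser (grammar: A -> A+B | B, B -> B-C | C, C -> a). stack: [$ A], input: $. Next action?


start symbol A on stack, input exhausted
Action: accept


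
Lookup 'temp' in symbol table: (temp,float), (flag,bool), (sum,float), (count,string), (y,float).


Lookup 'temp' → type float


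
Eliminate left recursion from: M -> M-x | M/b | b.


Left-recursive alternatives: M-x, M/b; non-recursive: b
Introduce M': M -> bM', M' -> -xM' | /bM' | ε


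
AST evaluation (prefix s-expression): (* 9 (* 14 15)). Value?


Evaluate inner: (* 14 15) = 210
Evaluate root: (* 9 210) = 1890
Result: 1890


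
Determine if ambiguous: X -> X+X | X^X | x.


'x+x^x' has two parse trees (no precedence encoded between + and ^)
Ambiguous


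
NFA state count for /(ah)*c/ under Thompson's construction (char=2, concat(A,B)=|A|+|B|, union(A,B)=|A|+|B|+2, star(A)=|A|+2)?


Syntax tree has 3 char leaf(s), 0 union(s), 1 star(s)
chars contribute 3×2 = 6; each union adds +2; each star adds +2
Total: 6 + 0 + 2 = 8 states


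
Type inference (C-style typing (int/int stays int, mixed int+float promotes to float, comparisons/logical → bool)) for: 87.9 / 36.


Operand types: float / int
Rule: mixed int/float promotes to float; int/int stays int
Result type: float


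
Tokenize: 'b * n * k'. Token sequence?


Scan left to right, longest-match per lexeme
Tokens: ID(b), OP(*), ID(n), OP(*), ID(k)


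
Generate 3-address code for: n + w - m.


Break into single-operator statements:
t1 = n + w
t2 = t1 - m


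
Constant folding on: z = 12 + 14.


12 + 14 = 26 at compile time
Optimized: z = 26


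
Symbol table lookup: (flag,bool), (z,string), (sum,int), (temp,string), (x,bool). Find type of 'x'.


Lookup 'x' → type bool


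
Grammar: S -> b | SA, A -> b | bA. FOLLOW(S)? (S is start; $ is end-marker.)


$ ∈ FOLLOW(S). For each A -> αBβ: add FIRST(β)\{ε} to FOLLOW(B); if β nullable, add FOLLOW(A).
FOLLOW(S) = {$, b}


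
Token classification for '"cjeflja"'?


Pattern: double-quoted sequence
Type: STRING_LITERAL


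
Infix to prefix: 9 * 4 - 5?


left-to-right (same/higher precedence on left): tree is (- (* 9 4) 5)
Prefix: - * 9 4 5


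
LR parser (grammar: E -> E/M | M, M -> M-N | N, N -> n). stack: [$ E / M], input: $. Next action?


handle 'E/M' on top; lookahead ∈ FOLLOW(E) = {/, $}
Action: reduce (E -> E/M)


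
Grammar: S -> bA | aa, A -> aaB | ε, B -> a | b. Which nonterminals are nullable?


A nonterminal is nullable iff some alternative derives ε (directly, or every symbol in it is nullable)
Nullable: {A}


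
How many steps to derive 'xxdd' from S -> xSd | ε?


Derivation: S => xSd => xxSdd => xxdd
Steps: 3


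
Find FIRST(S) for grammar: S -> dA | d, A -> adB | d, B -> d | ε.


Per alternative of S: FIRST(dA) = {d}; FIRST(d) = {d}
FIRST(S) = {d}


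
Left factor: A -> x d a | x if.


Common prefix: 'x'
Factored: A -> x A', A' -> d a | if


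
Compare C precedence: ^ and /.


'/' is multiplicative (level 10); '^' is bitwise XOR (level 4)
Higher level binds tighter
'/' has higher precedence than '^'


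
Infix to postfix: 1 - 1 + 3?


Left to right (same or higher precedence on left)
Postfix: 1 1 - 3 +


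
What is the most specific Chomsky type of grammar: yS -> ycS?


LHS has context (more than one symbol) and |LHS| ≤ |RHS|
Classification: Type 1 (Context-Sensitive)


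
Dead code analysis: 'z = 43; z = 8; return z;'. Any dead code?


first assignment to z is overwritten before any read
Dead: 'z = 43'


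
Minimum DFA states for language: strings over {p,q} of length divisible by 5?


Track length mod 5: states 0..4, accept at 0
Minimal DFA: 5 states


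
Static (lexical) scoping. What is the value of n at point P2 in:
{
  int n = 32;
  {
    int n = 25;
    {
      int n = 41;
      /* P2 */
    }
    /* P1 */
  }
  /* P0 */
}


n declared in the same block as P2
n = 41


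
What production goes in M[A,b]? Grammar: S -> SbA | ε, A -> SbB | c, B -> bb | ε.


For [A, b]: 'b' ∈ FIRST(SbB)
Entry: A -> SbB


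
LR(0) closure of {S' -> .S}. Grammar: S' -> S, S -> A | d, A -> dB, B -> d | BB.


Start: S' -> .S
For each item with dot before a nonterminal B, add B -> .γ for every B-production
Closure: [S' -> .S, S -> .A, S -> .d, A -> .dB]


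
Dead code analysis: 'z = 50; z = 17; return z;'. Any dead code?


first assignment to z is overwritten before any read
Dead: 'z = 50'


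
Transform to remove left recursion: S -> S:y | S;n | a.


Left-recursive alternatives: S:y, S;n; non-recursive: a
Introduce S': S -> aS', S' -> :yS' | ;nS' | ε


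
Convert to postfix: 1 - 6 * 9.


* has higher precedence, evaluate 6*9 first
Postfix: 1 6 9 * -


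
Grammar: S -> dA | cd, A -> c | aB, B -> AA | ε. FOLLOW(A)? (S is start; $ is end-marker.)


$ ∈ FOLLOW(S). For each A -> αBβ: add FIRST(β)\{ε} to FOLLOW(B); if β nullable, add FOLLOW(A).
FOLLOW(A) = {$, a, c}


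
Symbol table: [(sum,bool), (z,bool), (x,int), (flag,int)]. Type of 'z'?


Lookup 'z' → type bool


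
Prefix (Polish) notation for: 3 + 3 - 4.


left-to-right (same/higher precedence on left): tree is (- (+ 3 3) 4)
Prefix: - + 3 3 4


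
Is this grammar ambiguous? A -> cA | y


right-linear, alternatives start with distinct terminals 'c' vs 'y': unique leftmost derivation
Unambiguous


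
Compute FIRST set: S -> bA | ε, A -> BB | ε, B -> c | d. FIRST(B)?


Per alternative of B: FIRST(c) = {c}; FIRST(d) = {d}
FIRST(B) = {c, d}


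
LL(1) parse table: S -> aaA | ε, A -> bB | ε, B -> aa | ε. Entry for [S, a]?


For [S, a]: 'a' ∈ FIRST(aaA)
Entry: S -> aaA


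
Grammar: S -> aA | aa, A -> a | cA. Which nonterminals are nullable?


A nonterminal is nullable iff some alternative derives ε (directly, or every symbol in it is nullable)
Nullable: {}


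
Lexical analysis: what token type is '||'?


Pattern: operator symbol
Type: OPERATOR


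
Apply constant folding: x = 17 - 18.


17 - 18 = -1 at compile time
Optimized: x = -1


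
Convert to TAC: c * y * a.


Break into single-operator statements:
t1 = c * y
t2 = t1 * a


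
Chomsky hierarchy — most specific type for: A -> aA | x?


Right-linear: every RHS is a terminal or a terminal followed by one nonterminal
Classification: Type 3 (Regular)


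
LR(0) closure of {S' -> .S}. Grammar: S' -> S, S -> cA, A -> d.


Start: S' -> .S
For each item with dot before a nonterminal B, add B -> .γ for every B-production
Closure: [S' -> .S, S -> .cA]


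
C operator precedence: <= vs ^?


'<=' is relational (level 7); '^' is bitwise XOR (level 4)
Higher level binds tighter
'<=' has higher precedence than '^'


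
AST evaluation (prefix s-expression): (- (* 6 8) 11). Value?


Evaluate inner: (* 6 8) = 48
Evaluate root: (- 48 11) = 37
Result: 37


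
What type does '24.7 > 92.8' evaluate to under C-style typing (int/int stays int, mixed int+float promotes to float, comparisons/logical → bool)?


Operand types: float > float
Rule: comparison yields bool
Result type: bool


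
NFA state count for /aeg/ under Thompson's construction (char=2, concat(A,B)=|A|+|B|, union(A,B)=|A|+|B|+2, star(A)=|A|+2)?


Syntax tree has 3 char leaf(s), 0 union(s), 0 star(s)
chars contribute 3×2 = 6; each union adds +2; each star adds +2
Total: 6 + 0 + 0 = 6 states


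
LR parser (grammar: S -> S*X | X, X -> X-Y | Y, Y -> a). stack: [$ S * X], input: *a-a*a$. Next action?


handle 'S*X' on top; lookahead ∈ FOLLOW(S) = {*, $}
Action: reduce (S -> S*X)


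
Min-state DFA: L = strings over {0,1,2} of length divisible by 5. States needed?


Track length mod 5: states 0..4, accept at 0
Minimal DFA: 5 states


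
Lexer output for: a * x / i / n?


Scan left to right, longest-match per lexeme
Tokens: ID(a), OP(*), ID(x), OP(/), ID(i), OP(/), ID(n)


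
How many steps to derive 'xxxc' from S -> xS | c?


Derivation: S => xS => xxS => xxxS => xxxc
Steps: 4


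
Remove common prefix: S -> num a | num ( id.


Common prefix: 'num'
Factored: S -> num S', S' -> a | ( id


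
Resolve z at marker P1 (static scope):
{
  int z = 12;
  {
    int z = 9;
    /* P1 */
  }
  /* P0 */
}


z declared in the same block as P1
z = 9


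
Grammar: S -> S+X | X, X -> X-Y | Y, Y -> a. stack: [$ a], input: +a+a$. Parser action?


'a' on top is the handle for Y -> a
Action: reduce (Y -> a)


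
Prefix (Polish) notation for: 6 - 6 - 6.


left-to-right (same/higher precedence on left): tree is (- (- 6 6) 6)
Prefix: - - 6 6 6


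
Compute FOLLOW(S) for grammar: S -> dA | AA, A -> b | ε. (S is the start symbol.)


$ ∈ FOLLOW(S). For each A -> αBβ: add FIRST(β)\{ε} to FOLLOW(B); if β nullable, add FOLLOW(A).
FOLLOW(S) = {$}


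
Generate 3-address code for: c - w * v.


Break into single-operator statements:
t1 = w * v
t2 = c - t1


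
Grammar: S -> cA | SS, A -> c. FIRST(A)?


Per alternative of A: FIRST(c) = {c}
FIRST(A) = {c}


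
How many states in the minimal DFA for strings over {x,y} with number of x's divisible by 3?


Track (count of x) mod 3: states 0..2, accept at 0
Minimal DFA: 3 states


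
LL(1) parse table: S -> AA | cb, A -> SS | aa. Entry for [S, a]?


For [S, a]: 'a' ∈ FIRST(AA)
Entry: S -> AA


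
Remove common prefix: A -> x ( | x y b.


Common prefix: 'x'
Factored: A -> x A', A' -> ( | y b


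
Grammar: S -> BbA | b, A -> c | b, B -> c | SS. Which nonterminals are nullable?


A nonterminal is nullable iff some alternative derives ε (directly, or every symbol in it is nullable)
Nullable: {}


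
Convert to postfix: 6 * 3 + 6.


Left to right (same or higher precedence on left)
Postfix: 6 3 * 6 +


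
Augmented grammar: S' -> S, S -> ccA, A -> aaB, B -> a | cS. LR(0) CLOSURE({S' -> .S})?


Start: S' -> .S
For each item with dot before a nonterminal B, add B -> .γ for every B-production
Closure: [S' -> .S, S -> .ccA]


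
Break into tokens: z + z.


Scan left to right, longest-match per lexeme
Tokens: ID(z), OP(+), ID(z)


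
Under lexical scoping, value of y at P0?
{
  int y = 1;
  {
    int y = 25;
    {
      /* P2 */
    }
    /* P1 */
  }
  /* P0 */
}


y declared in the same block as P0
y = 1


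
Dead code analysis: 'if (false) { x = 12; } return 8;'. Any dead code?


condition is constant false, so the whole block is unreachable
Dead: 'if (false) { x = 12; }'


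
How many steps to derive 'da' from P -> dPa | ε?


Derivation: P => dPa => da
Steps: 2


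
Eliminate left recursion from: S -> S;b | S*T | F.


Left-recursive alternatives: S;b, S*T; non-recursive: F
Introduce S': S -> FS', S' -> ;bS' | *TS' | ε


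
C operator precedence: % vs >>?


'%' is multiplicative (level 10); '>>' is shift (level 8)
Higher level binds tighter
'%' has higher precedence than '>>'


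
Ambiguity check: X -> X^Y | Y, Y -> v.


precedence layered via separate nonterminal Y: deterministic
Unambiguous


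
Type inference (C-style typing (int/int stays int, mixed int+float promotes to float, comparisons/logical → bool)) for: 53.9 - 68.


Operand types: float - int
Rule: mixed int/float promotes to float; int/int stays int
Result type: float


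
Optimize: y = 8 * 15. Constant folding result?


8 * 15 = 120 at compile time
Optimized: y = 120


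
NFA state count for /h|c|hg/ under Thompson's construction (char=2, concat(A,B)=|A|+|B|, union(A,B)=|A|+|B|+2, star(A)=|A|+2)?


Syntax tree has 4 char leaf(s), 2 union(s), 0 star(s)
chars contribute 4×2 = 8; each union adds +2; each star adds +2
Total: 8 + 4 + 0 = 12 states


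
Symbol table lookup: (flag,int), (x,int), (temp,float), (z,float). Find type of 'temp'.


Lookup 'temp' → type float


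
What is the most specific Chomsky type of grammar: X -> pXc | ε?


Single nonterminal LHS, but p^n c^n is not regular
Classification: Type 2 (Context-Free)


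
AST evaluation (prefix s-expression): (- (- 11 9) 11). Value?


Evaluate inner: (- 11 9) = 2
Evaluate root: (- 2 11) = -9
Result: -9


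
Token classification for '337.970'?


Pattern: digits with a decimal point
Type: FLOAT_LITERAL


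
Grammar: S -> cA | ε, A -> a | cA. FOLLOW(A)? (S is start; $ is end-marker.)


$ ∈ FOLLOW(S). For each A -> αBβ: add FIRST(β)\{ε} to FOLLOW(B); if β nullable, add FOLLOW(A).
FOLLOW(A) = {$}


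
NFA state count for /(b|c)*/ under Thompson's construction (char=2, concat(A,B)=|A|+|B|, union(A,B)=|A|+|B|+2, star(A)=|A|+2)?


Syntax tree has 2 char leaf(s), 1 union(s), 1 star(s)
chars contribute 2×2 = 4; each union adds +2; each star adds +2
Total: 4 + 2 + 2 = 8 states


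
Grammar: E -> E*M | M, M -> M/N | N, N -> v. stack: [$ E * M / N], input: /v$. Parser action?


handle 'M/N' on top
Action: reduce (M -> M/N)


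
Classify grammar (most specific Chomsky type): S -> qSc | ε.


Single nonterminal LHS, but q^n c^n is not regular
Classification: Type 2 (Context-Free)


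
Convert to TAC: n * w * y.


Break into single-operator statements:
t1 = n * w
t2 = t1 * y


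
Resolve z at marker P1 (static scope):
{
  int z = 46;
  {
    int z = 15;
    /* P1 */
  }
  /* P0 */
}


z declared in the same block as P1
z = 15


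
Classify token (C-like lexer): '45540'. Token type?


Pattern: digits only
Type: INTEGER_LITERAL


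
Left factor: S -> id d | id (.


Common prefix: 'id'
Factored: S -> id S', S' -> d | (


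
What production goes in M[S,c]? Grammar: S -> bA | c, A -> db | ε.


For [S, c]: 'c' ∈ FIRST(c)
Entry: S -> c


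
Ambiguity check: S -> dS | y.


right-linear, alternatives start with distinct terminals 'd' vs 'y': unique leftmost derivation
Unambiguous


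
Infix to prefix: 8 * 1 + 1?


left-to-right (same/higher precedence on left): tree is (+ (* 8 1) 1)
Prefix: + * 8 1 1


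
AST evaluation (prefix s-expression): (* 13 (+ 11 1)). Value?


Evaluate inner: (+ 11 1) = 12
Evaluate root: (* 13 12) = 156
Result: 156


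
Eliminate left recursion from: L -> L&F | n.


Left-recursive alternatives: L&F; non-recursive: n
Introduce L': L -> nL', L' -> &FL' | ε


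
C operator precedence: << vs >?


'<<' is shift (level 8); '>' is relational (level 7)
Higher level binds tighter
'<<' has higher precedence than '>'


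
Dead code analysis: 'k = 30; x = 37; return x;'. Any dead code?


k is assigned but never read
Dead: 'k = 30'


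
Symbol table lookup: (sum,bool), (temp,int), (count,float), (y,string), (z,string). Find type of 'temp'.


Lookup 'temp' → type int


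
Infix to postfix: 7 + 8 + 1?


Left to right (same or higher precedence on left)
Postfix: 7 8 + 1 +


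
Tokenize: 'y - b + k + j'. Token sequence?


Scan left to right, longest-match per lexeme
Tokens: ID(y), OP(-), ID(b), OP(+), ID(k), OP(+), ID(j)


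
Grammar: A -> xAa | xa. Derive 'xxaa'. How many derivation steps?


Derivation: A => xAa => xxaa
Steps: 2


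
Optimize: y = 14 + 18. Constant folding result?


14 + 18 = 32 at compile time
Optimized: y = 32


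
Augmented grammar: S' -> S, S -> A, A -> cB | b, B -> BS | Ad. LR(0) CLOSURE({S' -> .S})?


Start: S' -> .S
For each item with dot before a nonterminal B, add B -> .γ for every B-production
Closure: [S' -> .S, S -> .A, A -> .cB, A -> .b]


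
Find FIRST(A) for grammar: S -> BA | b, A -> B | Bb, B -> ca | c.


Per alternative of A: FIRST(B) = {c}; FIRST(Bb) = {c}
FIRST(A) = {c}


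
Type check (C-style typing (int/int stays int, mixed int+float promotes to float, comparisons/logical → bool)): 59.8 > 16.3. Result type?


Operand types: float > float
Rule: comparison yields bool
Result type: bool


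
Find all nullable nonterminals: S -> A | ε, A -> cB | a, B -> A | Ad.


A nonterminal is nullable iff some alternative derives ε (directly, or every symbol in it is nullable)
Nullable: {S}


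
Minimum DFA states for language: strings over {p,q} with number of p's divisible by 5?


Track (count of p) mod 5: states 0..4, accept at 0
Minimal DFA: 5 states


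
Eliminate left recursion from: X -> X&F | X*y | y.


Left-recursive alternatives: X&F, X*y; non-recursive: y
Introduce X': X -> yX', X' -> &FX' | *yX' | ε


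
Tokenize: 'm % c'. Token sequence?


Scan left to right, longest-match per lexeme
Tokens: ID(m), OP(%), ID(c)


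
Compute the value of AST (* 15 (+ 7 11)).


Evaluate inner: (+ 7 11) = 18
Evaluate root: (* 15 18) = 270
Result: 270


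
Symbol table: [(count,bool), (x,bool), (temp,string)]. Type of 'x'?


Lookup 'x' → type bool


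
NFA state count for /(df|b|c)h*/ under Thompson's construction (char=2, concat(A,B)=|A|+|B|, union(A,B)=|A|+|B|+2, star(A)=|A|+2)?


Syntax tree has 5 char leaf(s), 2 union(s), 1 star(s)
chars contribute 5×2 = 10; each union adds +2; each star adds +2
Total: 10 + 4 + 2 = 16 states


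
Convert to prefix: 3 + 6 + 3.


left-to-right (same/higher precedence on left): tree is (+ (+ 3 6) 3)
Prefix: + + 3 6 3


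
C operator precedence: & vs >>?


'>>' is shift (level 8); '&' is bitwise AND (level 5)
Higher level binds tighter
'>>' has higher precedence than '&'


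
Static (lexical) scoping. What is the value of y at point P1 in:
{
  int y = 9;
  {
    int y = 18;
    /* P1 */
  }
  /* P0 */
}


y declared in the same block as P1
y = 18


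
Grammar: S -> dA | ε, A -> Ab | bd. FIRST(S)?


Per alternative of S: FIRST(dA) = {d}; FIRST(ε) = {ε}
FIRST(S) = {d, ε}


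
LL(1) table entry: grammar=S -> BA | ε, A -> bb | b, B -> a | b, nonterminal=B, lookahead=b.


For [B, b]: 'b' ∈ FIRST(b)
Entry: B -> b


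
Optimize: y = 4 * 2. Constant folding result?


4 * 2 = 8 at compile time
Optimized: y = 8


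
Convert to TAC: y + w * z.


Break into single-operator statements:
t1 = w * z
t2 = y + t1


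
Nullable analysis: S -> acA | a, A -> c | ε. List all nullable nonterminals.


A nonterminal is nullable iff some alternative derives ε (directly, or every symbol in it is nullable)
Nullable: {A}


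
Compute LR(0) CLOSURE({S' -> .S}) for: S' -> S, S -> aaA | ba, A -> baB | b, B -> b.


Start: S' -> .S
For each item with dot before a nonterminal B, add B -> .γ for every B-production
Closure: [S' -> .S, S -> .aaA, S -> .ba]


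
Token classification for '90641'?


Pattern: digits only
Type: INTEGER_LITERAL


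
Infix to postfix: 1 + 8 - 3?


Left to right (same or higher precedence on left)
Postfix: 1 8 + 3 -


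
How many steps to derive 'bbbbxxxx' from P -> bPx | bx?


Derivation: P => bPx => bbPxx => bbbPxxx => bbbbxxxx
Steps: 4


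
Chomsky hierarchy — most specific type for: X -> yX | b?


Right-linear: every RHS is a terminal or a terminal followed by one nonterminal
Classification: Type 3 (Regular)


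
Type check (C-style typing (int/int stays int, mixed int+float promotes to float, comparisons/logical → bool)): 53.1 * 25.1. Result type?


Operand types: float * float
Rule: mixed int/float promotes to float; int/int stays int
Result type: float


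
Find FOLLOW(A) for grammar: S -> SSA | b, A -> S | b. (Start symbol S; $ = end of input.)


$ ∈ FOLLOW(S). For each A -> αBβ: add FIRST(β)\{ε} to FOLLOW(B); if β nullable, add FOLLOW(A).
FOLLOW(A) = {$, b}


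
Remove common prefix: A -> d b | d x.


Common prefix: 'd'
Factored: A -> d A', A' -> b | x


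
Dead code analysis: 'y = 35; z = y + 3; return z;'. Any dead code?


y is read by z's definition; z is returned
No dead code


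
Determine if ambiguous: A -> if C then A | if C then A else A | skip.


dangling else: 'if C then if C then skip else skip' parses two ways
Ambiguous


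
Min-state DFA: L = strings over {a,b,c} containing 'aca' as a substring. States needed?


KMP-style automaton: 3 progress states + 1 absorbing accept = 4
Minimal DFA: 4 states


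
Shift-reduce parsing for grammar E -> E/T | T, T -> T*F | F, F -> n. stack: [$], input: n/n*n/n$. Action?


no handle on stack; shift 'n'
Action: shift


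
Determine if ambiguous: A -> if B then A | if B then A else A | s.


dangling else: 'if B then if B then s else s' parses two ways
Ambiguous


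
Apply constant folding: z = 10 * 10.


10 * 10 = 100 at compile time
Optimized: z = 100


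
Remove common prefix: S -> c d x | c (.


Common prefix: 'c'
Factored: S -> c S', S' -> d x | (


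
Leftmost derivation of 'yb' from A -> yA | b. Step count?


Derivation: A => yA => yb
Steps: 2


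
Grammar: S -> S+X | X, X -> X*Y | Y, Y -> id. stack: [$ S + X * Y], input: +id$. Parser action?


handle 'X*Y' on top
Action: reduce (X -> X*Y)


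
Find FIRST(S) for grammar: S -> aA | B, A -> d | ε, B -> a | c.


Per alternative of S: FIRST(aA) = {a}; FIRST(B) = {a, c}
FIRST(S) = {a, c}


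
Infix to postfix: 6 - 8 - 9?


Left to right (same or higher precedence on left)
Postfix: 6 8 - 9 -


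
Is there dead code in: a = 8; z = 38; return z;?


a is assigned but never read
Dead: 'a = 8'


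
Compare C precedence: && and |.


'|' is bitwise OR (level 3); '&&' is logical AND (level 2)
Higher level binds tighter
'|' has higher precedence than '&&'


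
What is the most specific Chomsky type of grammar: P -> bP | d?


Right-linear: every RHS is a terminal or a terminal followed by one nonterminal
Classification: Type 3 (Regular)


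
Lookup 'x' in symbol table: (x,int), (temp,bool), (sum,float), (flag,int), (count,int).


Lookup 'x' → type int


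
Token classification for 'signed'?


Pattern: reserved word
Type: KEYWORD


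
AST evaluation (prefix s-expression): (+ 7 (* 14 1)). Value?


Evaluate inner: (* 14 1) = 14
Evaluate root: (+ 7 14) = 21
Result: 21


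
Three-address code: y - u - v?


Break into single-operator statements:
t1 = y - u
t2 = t1 - v


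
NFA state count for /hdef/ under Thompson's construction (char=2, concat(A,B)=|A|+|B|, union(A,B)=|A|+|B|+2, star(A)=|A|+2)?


Syntax tree has 4 char leaf(s), 0 union(s), 0 star(s)
chars contribute 4×2 = 8; each union adds +2; each star adds +2
Total: 8 + 0 + 0 = 8 states


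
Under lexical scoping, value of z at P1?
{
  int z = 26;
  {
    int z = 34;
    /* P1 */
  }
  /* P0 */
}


z declared in the same block as P1
z = 34


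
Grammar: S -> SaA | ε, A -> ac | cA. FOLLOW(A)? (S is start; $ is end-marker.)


$ ∈ FOLLOW(S). For each A -> αBβ: add FIRST(β)\{ε} to FOLLOW(B); if β nullable, add FOLLOW(A).
FOLLOW(A) = {$, a}


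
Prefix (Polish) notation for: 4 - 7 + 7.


left-to-right (same/higher precedence on left): tree is (+ (- 4 7) 7)
Prefix: + - 4 7 7


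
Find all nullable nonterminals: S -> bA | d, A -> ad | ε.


A nonterminal is nullable iff some alternative derives ε (directly, or every symbol in it is nullable)
Nullable: {A}


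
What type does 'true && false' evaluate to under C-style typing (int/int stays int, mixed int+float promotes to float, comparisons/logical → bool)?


Operand types: bool && bool
Rule: logical operators take bool operands and yield bool
Result type: bool


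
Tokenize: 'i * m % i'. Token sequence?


Scan left to right, longest-match per lexeme
Tokens: ID(i), OP(*), ID(m), OP(%), ID(i)


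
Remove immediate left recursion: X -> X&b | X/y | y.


Left-recursive alternatives: X&b, X/y; non-recursive: y
Introduce X': X -> yX', X' -> &bX' | /yX' | ε


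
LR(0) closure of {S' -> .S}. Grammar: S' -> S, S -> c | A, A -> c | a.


Start: S' -> .S
For each item with dot before a nonterminal B, add B -> .γ for every B-production
Closure: [S' -> .S, S -> .c, S -> .A, A -> .c, A -> .a]


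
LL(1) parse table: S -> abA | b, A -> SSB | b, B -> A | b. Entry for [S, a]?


For [S, a]: 'a' ∈ FIRST(abA)
Entry: S -> abA


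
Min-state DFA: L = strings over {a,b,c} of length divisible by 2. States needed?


Track length mod 2: states 0..1, accept at 0
Minimal DFA: 2 states


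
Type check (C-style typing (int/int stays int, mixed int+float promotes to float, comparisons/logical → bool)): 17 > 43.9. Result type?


Operand types: int > float
Rule: comparison yields bool
Result type: bool


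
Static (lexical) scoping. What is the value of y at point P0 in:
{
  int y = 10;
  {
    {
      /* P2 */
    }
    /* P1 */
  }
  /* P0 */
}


y declared in the same block as P0
y = 10


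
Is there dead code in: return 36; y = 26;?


statement follows a return and is unreachable
Dead: 'y = 26'


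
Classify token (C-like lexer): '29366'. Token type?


Pattern: digits only
Type: INTEGER_LITERAL


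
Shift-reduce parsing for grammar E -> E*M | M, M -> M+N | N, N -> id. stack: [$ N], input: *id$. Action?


'N' (not preceded by M+) is the handle for M -> N
Action: reduce (M -> N)


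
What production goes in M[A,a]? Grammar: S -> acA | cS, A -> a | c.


For [A, a]: 'a' ∈ FIRST(a)
Entry: A -> a


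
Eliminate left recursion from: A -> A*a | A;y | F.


Left-recursive alternatives: A*a, A;y; non-recursive: F
Introduce A': A -> FA', A' -> *aA' | ;yA' | ε


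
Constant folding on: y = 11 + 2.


11 + 2 = 13 at compile time
Optimized: y = 13


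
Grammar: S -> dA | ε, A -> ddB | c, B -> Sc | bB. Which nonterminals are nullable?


A nonterminal is nullable iff some alternative derives ε (directly, or every symbol in it is nullable)
Nullable: {S}


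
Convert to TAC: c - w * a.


Break into single-operator statements:
t1 = w * a
t2 = c - t1


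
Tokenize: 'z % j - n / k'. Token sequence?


Scan left to right, longest-match per lexeme
Tokens: ID(z), OP(%), ID(j), OP(-), ID(n), OP(/), ID(k)


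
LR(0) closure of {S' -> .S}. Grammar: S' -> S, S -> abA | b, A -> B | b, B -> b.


Start: S' -> .S
For each item with dot before a nonterminal B, add B -> .γ for every B-production
Closure: [S' -> .S, S -> .abA, S -> .b]


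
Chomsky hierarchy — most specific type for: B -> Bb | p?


Left-linear: every RHS is a terminal or one nonterminal followed by a terminal
Classification: Type 3 (Regular)


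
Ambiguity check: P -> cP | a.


right-linear, alternatives start with distinct terminals 'c' vs 'a': unique leftmost derivation
Unambiguous


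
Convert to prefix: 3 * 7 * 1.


left-to-right (same/higher precedence on left): tree is (* (* 3 7) 1)
Prefix: * * 3 7 1


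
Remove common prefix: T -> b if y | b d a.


Common prefix: 'b'
Factored: T -> b T', T' -> if y | d a


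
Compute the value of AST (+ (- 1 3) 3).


Evaluate inner: (- 1 3) = -2
Evaluate root: (+ -2 3) = 1
Result: 1


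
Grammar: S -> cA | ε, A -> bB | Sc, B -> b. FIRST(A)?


Per alternative of A: FIRST(bB) = {b}; FIRST(Sc) = {c}
FIRST(A) = {b, c}


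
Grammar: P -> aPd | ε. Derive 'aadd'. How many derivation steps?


Derivation: P => aPd => aaPdd => aadd
Steps: 3


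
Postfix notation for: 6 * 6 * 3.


Left to right (same or higher precedence on left)
Postfix: 6 6 * 3 *


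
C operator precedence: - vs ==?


'-' is additive (level 9); '==' is equality (level 6)
Higher level binds tighter
'-' has higher precedence than '=='


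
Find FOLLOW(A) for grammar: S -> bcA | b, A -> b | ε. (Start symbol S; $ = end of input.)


$ ∈ FOLLOW(S). For each A -> αBβ: add FIRST(β)\{ε} to FOLLOW(B); if β nullable, add FOLLOW(A).
FOLLOW(A) = {$}


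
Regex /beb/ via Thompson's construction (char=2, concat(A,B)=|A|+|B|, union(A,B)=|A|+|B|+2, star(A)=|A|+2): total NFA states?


Syntax tree has 3 char leaf(s), 0 union(s), 0 star(s)
chars contribute 3×2 = 6; each union adds +2; each star adds +2
Total: 6 + 0 + 0 = 6 states


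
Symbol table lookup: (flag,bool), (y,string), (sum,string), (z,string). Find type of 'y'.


Lookup 'y' → type string


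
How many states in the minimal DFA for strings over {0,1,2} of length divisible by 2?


Track length mod 2: states 0..1, accept at 0
Minimal DFA: 2 states


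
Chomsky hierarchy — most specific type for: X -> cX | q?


Right-linear: every RHS is a terminal or a terminal followed by one nonterminal
Classification: Type 3 (Regular)


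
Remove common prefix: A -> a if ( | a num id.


Common prefix: 'a'
Factored: A -> a A', A' -> if ( | num id


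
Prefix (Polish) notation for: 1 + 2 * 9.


'*' binds tighter: tree is (+ 1 (* 2 9))
Prefix: + 1 * 2 9


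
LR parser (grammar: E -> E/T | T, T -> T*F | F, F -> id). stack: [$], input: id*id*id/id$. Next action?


no handle on stack; shift 'id'
Action: shift


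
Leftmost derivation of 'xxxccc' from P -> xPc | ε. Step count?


Derivation: P => xPc => xxPcc => xxxPccc => xxxccc
Steps: 4


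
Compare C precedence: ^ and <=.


'<=' is relational (level 7); '^' is bitwise XOR (level 4)
Higher level binds tighter
'<=' has higher precedence than '^'


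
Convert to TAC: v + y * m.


Break into single-operator statements:
t1 = y * m
t2 = v + t1


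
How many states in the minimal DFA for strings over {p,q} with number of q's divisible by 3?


Track (count of q) mod 3: states 0..2, accept at 0
Minimal DFA: 3 states


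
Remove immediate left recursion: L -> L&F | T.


Left-recursive alternatives: L&F; non-recursive: T
Introduce L': L -> TL', L' -> &FL' | ε


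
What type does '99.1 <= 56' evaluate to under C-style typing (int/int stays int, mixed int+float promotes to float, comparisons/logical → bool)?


Operand types: float <= int
Rule: comparison yields bool
Result type: bool


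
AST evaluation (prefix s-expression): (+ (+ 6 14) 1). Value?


Evaluate inner: (+ 6 14) = 20
Evaluate root: (+ 20 1) = 21
Result: 21


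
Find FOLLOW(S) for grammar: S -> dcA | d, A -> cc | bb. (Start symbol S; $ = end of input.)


$ ∈ FOLLOW(S). For each A -> αBβ: add FIRST(β)\{ε} to FOLLOW(B); if β nullable, add FOLLOW(A).
FOLLOW(S) = {$}


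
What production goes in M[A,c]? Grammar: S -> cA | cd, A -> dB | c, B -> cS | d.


For [A, c]: 'c' ∈ FIRST(c)
Entry: A -> c


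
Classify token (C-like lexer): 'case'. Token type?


Pattern: reserved word
Type: KEYWORD


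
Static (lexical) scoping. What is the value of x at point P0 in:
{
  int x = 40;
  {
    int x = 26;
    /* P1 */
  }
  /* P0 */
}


x declared in the same block as P0
x = 40


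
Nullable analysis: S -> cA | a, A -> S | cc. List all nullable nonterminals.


A nonterminal is nullable iff some alternative derives ε (directly, or every symbol in it is nullable)
Nullable: {}


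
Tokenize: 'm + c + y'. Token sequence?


Scan left to right, longest-match per lexeme
Tokens: ID(m), OP(+), ID(c), OP(+), ID(y)


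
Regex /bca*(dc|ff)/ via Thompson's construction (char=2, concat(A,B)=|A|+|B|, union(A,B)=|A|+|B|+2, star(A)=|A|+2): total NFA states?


Syntax tree has 7 char leaf(s), 1 union(s), 1 star(s)
chars contribute 7×2 = 14; each union adds +2; each star adds +2
Total: 14 + 2 + 2 = 18 states


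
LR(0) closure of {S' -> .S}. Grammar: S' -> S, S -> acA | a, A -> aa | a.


Start: S' -> .S
For each item with dot before a nonterminal B, add B -> .γ for every B-production
Closure: [S' -> .S, S -> .acA, S -> .a]


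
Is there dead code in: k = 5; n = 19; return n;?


k is assigned but never read
Dead: 'k = 5'


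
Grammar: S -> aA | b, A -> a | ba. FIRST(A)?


Per alternative of A: FIRST(a) = {a}; FIRST(ba) = {b}
FIRST(A) = {a, b}


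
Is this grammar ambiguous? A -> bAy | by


balanced b^n…y^n: each string has a unique parse
Unambiguous


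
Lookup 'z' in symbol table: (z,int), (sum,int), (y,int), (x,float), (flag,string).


Lookup 'z' → type int


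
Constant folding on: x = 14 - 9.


14 - 9 = 5 at compile time
Optimized: x = 5


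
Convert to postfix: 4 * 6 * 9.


Left to right (same or higher precedence on left)
Postfix: 4 6 * 9 *


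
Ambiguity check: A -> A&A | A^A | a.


'a&a^a' has two parse trees (no precedence encoded between & and ^)
Ambiguous


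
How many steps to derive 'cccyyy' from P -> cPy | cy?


Derivation: P => cPy => ccPyy => cccyyy
Steps: 3


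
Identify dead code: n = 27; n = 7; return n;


first assignment to n is overwritten before any read
Dead: 'n = 27'


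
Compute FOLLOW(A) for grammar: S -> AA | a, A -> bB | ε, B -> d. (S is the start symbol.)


$ ∈ FOLLOW(S). For each A -> αBβ: add FIRST(β)\{ε} to FOLLOW(B); if β nullable, add FOLLOW(A).
FOLLOW(A) = {$, b}


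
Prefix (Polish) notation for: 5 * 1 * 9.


left-to-right (same/higher precedence on left): tree is (* (* 5 1) 9)
Prefix: * * 5 1 9


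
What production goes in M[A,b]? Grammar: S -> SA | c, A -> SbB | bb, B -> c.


For [A, b]: 'b' ∈ FIRST(bb)
Entry: A -> bb


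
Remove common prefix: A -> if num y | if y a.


Common prefix: 'if'
Factored: A -> if A', A' -> num y | y a


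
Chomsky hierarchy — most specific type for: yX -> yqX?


LHS has context (more than one symbol) and |LHS| ≤ |RHS|
Classification: Type 1 (Context-Sensitive)


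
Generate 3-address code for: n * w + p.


Break into single-operator statements:
t1 = n * w
t2 = t1 + p


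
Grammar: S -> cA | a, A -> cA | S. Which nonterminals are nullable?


A nonterminal is nullable iff some alternative derives ε (directly, or every symbol in it is nullable)
Nullable: {}


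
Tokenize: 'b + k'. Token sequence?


Scan left to right, longest-match per lexeme
Tokens: ID(b), OP(+), ID(k)


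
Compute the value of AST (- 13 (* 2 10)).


Evaluate inner: (* 2 10) = 20
Evaluate root: (- 13 20) = -7
Result: -7


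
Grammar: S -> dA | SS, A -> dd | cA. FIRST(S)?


Per alternative of S: FIRST(dA) = {d}; FIRST(SS) = {d}
FIRST(S) = {d}


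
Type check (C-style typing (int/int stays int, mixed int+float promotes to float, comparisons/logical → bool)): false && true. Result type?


Operand types: bool && bool
Rule: logical operators take bool operands and yield bool
Result type: bool


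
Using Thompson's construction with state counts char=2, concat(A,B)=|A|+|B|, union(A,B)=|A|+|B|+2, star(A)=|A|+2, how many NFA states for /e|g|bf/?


Syntax tree has 4 char leaf(s), 2 union(s), 0 star(s)
chars contribute 4×2 = 8; each union adds +2; each star adds +2
Total: 8 + 4 + 0 = 12 states


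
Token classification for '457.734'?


Pattern: digits with a decimal point
Type: FLOAT_LITERAL


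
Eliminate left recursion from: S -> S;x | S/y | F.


Left-recursive alternatives: S;x, S/y; non-recursive: F
Introduce S': S -> FS', S' -> ;xS' | /yS' | ε


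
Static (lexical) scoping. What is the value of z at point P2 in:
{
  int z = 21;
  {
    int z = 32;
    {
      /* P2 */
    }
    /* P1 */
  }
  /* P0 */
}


P2's block does not declare z; resolves to the enclosing declaration at depth 1
z = 32


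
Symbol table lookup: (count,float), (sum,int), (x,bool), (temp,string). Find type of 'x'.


Lookup 'x' → type bool


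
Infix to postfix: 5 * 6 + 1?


Left to right (same or higher precedence on left)
Postfix: 5 6 * 1 +


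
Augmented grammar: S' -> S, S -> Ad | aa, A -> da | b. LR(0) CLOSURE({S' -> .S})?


Start: S' -> .S
For each item with dot before a nonterminal B, add B -> .γ for every B-production
Closure: [S' -> .S, S -> .Ad, S -> .aa, A -> .da, A -> .b]


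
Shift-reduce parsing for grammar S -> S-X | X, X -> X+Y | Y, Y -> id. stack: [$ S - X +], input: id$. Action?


no handle; shift 'id'
Action: shift


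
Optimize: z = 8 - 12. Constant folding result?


8 - 12 = -4 at compile time
Optimized: z = -4


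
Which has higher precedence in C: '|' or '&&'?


'|' is bitwise OR (level 3); '&&' is logical AND (level 2)
Higher level binds tighter
'|' has higher precedence than '&&'


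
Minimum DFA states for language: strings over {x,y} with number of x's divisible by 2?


Track (count of x) mod 2: states 0..1, accept at 0
Minimal DFA: 2 states


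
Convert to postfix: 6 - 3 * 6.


* has higher precedence, evaluate 3*6 first
Postfix: 6 3 6 * -


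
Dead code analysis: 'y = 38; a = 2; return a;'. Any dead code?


y is assigned but never read
Dead: 'y = 38'


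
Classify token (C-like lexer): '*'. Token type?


Pattern: operator symbol
Type: OPERATOR


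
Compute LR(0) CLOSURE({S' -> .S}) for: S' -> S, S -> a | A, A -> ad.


Start: S' -> .S
For each item with dot before a nonterminal B, add B -> .γ for every B-production
Closure: [S' -> .S, S -> .a, S -> .A, A -> .ad]


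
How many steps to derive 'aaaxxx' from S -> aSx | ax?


Derivation: S => aSx => aaSxx => aaaxxx
Steps: 3


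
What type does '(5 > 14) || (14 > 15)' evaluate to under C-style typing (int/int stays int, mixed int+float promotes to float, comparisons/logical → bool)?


Operand types: bool || bool
Rule: logical operators take bool operands and yield bool
Result type: bool


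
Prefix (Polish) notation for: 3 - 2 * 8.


'*' binds tighter: tree is (- 3 (* 2 8))
Prefix: - 3 * 2 8


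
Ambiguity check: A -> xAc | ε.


balanced x^n…c^n: each string has a unique parse
Unambiguous


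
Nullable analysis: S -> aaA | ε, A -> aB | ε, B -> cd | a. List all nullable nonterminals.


A nonterminal is nullable iff some alternative derives ε (directly, or every symbol in it is nullable)
Nullable: {A, S}


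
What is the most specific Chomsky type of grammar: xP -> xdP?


LHS has context (more than one symbol) and |LHS| ≤ |RHS|
Classification: Type 1 (Context-Sensitive)


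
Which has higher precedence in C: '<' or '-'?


'-' is additive (level 9); '<' is relational (level 7)
Higher level binds tighter
'-' has higher precedence than '<'


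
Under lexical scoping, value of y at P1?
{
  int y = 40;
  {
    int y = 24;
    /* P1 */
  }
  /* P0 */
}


y declared in the same block as P1
y = 24
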